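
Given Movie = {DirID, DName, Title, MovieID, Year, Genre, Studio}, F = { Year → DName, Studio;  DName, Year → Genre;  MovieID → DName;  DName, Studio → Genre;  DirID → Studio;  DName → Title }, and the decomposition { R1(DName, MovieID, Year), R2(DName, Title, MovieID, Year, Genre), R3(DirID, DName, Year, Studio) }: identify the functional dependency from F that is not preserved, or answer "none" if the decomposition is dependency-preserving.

DName, Studio → Genre

Check DName, Studio → Genre: no single fragment contains all of {DName, Genre, Studio}, and the restricted closure of {DName, Studio} across the fragments never reaches {Genre}.
Year → DName, Studio is preserved.
DName, Year → Genre is preserved.
MovieID → DName is preserved.
DirID → Studio is preserved.
DName → Title is preserved.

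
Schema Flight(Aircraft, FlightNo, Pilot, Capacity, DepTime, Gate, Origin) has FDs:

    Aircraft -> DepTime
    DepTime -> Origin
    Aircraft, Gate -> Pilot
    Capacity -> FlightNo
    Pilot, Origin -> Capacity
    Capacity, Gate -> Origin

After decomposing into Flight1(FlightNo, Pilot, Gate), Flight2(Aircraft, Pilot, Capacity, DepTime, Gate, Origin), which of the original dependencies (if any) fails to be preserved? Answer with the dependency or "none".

Capacity -> FlightNo

Check Capacity → FlightNo: no single fragment contains all of {FlightNo, Capacity}, and the restricted closure of {Capacity} across the fragments never reaches {FlightNo}.
Aircraft → DepTime is preserved.
DepTime → Origin is preserved.
Aircraft, Gate → Pilot is preserved.
Pilot, Origin → Capacity is preserved.
Capacity, Gate → Origin is preserved.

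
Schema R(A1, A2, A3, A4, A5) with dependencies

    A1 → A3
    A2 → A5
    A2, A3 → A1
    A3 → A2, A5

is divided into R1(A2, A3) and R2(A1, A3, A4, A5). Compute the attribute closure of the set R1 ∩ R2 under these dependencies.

A1, A2, A3, A5

R1 ∩ R2 = {A3}.
A3 → A2, A5 applies, adding A2, A5
A2, A3 → A1 applies, adding A1
Closure: {A1, A2, A3, A5}.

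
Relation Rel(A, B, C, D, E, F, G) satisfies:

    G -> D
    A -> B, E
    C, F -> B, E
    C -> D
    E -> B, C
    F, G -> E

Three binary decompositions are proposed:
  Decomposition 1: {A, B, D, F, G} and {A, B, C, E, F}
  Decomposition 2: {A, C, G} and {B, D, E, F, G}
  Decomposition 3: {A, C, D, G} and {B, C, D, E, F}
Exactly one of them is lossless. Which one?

Decomposition 1: common = {A, B, F}, closure = {A, B, C, D, E, F} → lossless.
Decomposition 2: common = {G}, closure = {D, G} → lossy.
Decomposition 3: common = {C, D}, closure = {C, D} → lossy.

Decomposition 1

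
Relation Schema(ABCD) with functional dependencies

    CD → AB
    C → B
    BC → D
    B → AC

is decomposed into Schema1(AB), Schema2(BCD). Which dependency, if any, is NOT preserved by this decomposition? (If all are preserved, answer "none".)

CD → AB: restricted closure across fragments reaches AB.
C → B lies within Schema2.
BC → D lies within Schema2.
B → AC: restricted closure across fragments reaches AC.
Every dependency is enforceable on the fragments, so the decomposition is dependency-preserving.

none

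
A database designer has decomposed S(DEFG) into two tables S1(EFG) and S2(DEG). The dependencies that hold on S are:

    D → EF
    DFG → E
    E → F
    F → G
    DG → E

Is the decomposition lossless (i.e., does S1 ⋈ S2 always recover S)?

Yes

Common attributes: S1 ∩ S2 = {EG}.
Closure of {EG}: E → F applies, adding F. So (EG)⁺ = {EFG}.
This closure contains every attribute of S1, so S1 ∩ S2 → S1. The join is lossless.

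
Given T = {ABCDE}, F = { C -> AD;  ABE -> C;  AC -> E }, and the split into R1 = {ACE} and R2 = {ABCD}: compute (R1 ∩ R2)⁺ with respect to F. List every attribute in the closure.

ACDE

R1 ∩ R2 = {AC}.
C → AD applies, adding D
AC → E applies, adding E
Closure: {ACDE}.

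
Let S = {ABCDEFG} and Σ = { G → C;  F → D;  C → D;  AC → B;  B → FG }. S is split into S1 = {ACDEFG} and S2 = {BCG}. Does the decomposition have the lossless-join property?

No

Common attributes: S1 ∩ S2 = {CG}.
Closure of {CG}: C → D applies, adding D. So (CG)⁺ = {CDG}.
The closure contains neither all of S1 = {ACDEFG} nor all of S2 = {BCG}, so the common attributes are not a superkey of either fragment. The join is lossy.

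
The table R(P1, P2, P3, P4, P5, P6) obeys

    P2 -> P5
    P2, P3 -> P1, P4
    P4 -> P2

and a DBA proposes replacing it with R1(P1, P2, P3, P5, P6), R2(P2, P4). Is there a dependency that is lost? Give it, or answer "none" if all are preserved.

Check P2, P3 → P1, P4: no single fragment contains all of {P1, P2, P3, P4}, and the restricted closure of {P2, P3} across the fragments never reaches {P1, P4}.
P2 → P5 is preserved.
P4 → P2 is preserved.

P2, P3 -> P1, P4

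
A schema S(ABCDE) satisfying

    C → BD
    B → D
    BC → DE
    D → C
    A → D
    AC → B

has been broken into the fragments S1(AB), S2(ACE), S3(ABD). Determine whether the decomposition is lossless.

Yes

Chase test. Columns are ABCDE; row i has aⱼ where attribute j ∈ Si, else bᵢⱼ.
Initial tableau (one row per fragment):
  row 1: a1 a2 b13 b14 b15
  row 2: a1 b22 a3 b24 a5
  row 3: a1 a2 b33 a4 b35
Rows 1 and 3 agree on B; apply B→D and equate their D entries.
Rows 1 and 3 agree on D; apply D→C and equate their C entries.
Rows 1 and 2 agree on A; apply A→D and equate their D entries.
Rows 1 and 3 agree on BC; apply BC→DE and equate their DE entries.
Rows 1 and 2 agree on D; apply D→C and equate their C entries.
Rows 1 and 2 agree on AC; apply AC→B and equate their B entries.
Rows 1 and 2 agree on BC; apply BC→DE and equate their DE entries.
Row 1 is now all distinguished symbols — the join is lossless.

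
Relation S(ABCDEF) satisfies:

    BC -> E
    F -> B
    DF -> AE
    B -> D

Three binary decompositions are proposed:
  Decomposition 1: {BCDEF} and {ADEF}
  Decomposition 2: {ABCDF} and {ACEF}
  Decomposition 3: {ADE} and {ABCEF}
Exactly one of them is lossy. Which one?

Decomposition 1: common = {DEF}, closure = {ABDEF} → lossless.
Decomposition 2: common = {ACF}, closure = {ABCDEF} → lossless.
Decomposition 3: common = {AE}, closure = {AE} → lossy.

Decomposition 3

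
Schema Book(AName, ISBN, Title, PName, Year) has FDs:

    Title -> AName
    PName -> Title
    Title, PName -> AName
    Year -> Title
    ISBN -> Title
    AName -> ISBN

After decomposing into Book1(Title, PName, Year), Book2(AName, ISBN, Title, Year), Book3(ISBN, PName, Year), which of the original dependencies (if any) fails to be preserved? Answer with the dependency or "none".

Title → AName lies within Book2.
PName → Title lies within Book1.
Title, PName → AName: restricted closure across fragments reaches AName.
Year → Title lies within Book1.
ISBN → Title lies within Book2.
AName → ISBN lies within Book2.
Every dependency is enforceable on the fragments, so the decomposition is dependency-preserving.

none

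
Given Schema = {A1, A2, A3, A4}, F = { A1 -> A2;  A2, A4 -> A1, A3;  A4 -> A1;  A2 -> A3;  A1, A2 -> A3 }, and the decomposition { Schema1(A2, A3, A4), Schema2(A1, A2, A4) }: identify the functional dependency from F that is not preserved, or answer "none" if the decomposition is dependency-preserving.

A1 → A2 lies within Schema2.
A2, A4 → A1, A3: restricted closure across fragments reaches A1, A3.
A4 → A1 lies within Schema2.
A2 → A3 lies within Schema1.
A1, A2 → A3: restricted closure across fragments reaches A3.
Every dependency is enforceable on the fragments, so the decomposition is dependency-preserving.

none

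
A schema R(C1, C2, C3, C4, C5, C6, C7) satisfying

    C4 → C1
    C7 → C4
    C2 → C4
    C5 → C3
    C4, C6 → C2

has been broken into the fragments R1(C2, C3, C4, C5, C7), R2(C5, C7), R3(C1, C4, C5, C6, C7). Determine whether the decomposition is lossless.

No

Chase test. Columns are C1, C2, C3, C4, C5, C6, C7; row i has aⱼ where attribute j ∈ Ri, else bᵢⱼ.
Initial tableau (one row per fragment):
  row 1: b11 a2 a3 a4 a5 b16 a7
  row 2: b21 b22 b23 b24 a5 b26 a7
  row 3: a1 b32 b33 a4 a5 a6 a7
Rows 1 and 3 agree on C4; apply C4→C1 and equate their C1 entries.
Rows 1 and 2 agree on C7; apply C7→C4 and equate their C4 entries.
Rows 1 and 2 agree on C5; apply C5→C3 and equate their C3 entries.
Rows 1 and 3 agree on C5; apply C5→C3 and equate their C3 entries.
Rows 1 and 2 agree on C4; apply C4→C1 and equate their C1 entries.
No row becomes fully distinguished — the join is lossy.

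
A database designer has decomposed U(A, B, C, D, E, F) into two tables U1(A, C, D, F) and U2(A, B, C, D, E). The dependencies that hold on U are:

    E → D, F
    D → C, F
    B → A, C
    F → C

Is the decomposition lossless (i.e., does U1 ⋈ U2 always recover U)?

Common attributes: U1 ∩ U2 = {A, C, D}.
Closure of {A, C, D}: D → C, F applies, adding F. So (A, C, D)⁺ = {A, C, D, F}.
This closure contains every attribute of U1, so U1 ∩ U2 → U1. The join is lossless.

Yes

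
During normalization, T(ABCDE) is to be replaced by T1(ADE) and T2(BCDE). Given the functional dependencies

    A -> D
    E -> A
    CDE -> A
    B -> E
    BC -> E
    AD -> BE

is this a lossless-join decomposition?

Common attributes: T1 ∩ T2 = {DE}.
Closure of {DE}: E → A applies, adding A; AD → BE applies, adding B. So (DE)⁺ = {ABDE}.
This closure contains every attribute of T1, so T1 ∩ T2 → T1. The join is lossless.

Yes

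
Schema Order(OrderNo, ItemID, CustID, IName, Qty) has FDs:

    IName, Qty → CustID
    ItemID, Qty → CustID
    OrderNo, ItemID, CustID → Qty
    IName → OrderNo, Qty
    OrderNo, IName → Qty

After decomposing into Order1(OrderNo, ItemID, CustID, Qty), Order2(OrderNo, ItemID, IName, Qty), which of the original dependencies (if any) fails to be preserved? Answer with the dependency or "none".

Check IName, Qty → CustID: no single fragment contains all of {CustID, IName, Qty}, and the restricted closure of {IName, Qty} across the fragments never reaches {CustID}.
ItemID, Qty → CustID is preserved.
OrderNo, ItemID, CustID → Qty is preserved.
IName → OrderNo, Qty is preserved.
OrderNo, IName → Qty is preserved.

IName, Qty → CustID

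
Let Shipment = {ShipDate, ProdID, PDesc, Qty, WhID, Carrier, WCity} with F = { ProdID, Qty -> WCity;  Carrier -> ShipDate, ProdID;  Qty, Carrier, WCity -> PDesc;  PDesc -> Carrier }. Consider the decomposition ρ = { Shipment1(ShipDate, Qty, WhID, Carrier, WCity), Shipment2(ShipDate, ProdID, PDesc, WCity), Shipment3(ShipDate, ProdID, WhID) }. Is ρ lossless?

Chase test. Columns are ShipDate, ProdID, PDesc, Qty, WhID, Carrier, WCity; row i has aⱼ where attribute j ∈ Shipmenti, else bᵢⱼ.
Initial tableau (one row per fragment):
  row 1: a1 b12 b13 a4 a5 a6 a7
  row 2: a1 a2 a3 b24 b25 b26 a7
  row 3: a1 a2 b33 b34 a5 b36 b37
No row becomes fully distinguished — the join is lossy.

No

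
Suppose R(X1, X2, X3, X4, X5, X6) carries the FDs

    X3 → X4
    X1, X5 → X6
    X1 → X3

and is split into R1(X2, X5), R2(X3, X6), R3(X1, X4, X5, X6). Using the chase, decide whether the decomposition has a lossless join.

Chase test. Columns are X1, X2, X3, X4, X5, X6; row i has aⱼ where attribute j ∈ Ri, else bᵢⱼ.
Initial tableau (one row per fragment):
  row 1: b11 a2 b13 b14 a5 b16
  row 2: b21 b22 a3 b24 b25 a6
  row 3: a1 b32 b33 a4 a5 a6
No row becomes fully distinguished — the join is lossy.

No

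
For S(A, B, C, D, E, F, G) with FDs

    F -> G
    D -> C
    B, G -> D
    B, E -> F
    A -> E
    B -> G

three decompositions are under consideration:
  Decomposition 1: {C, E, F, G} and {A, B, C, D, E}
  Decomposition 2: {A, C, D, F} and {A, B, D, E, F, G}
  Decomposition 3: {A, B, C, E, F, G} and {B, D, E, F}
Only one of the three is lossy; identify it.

Decomposition 1

Decomposition 1: common = {C, E}, closure = {C, E} → lossy.
Decomposition 2: common = {A, D, F}, closure = {A, C, D, E, F, G} → lossless.
Decomposition 3: common = {B, E, F}, closure = {B, C, D, E, F, G} → lossless.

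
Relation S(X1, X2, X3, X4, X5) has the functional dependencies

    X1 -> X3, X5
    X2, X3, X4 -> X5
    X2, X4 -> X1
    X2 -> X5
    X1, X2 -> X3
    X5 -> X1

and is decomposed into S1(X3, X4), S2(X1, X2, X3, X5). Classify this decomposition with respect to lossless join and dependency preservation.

lossy but dependency-preserving

Lossless test: (X3)⁺ = {X3}, which is a superkey of neither fragment — lossy.
Dependency preservation: X2, X3, X4 → X5; X2, X4 → X1 are not contained in any single fragment, but the restricted closure of each left-hand side across the fragments still reaches the right-hand side; the remaining FDs each lie inside some fragment. All dependencies are preserved.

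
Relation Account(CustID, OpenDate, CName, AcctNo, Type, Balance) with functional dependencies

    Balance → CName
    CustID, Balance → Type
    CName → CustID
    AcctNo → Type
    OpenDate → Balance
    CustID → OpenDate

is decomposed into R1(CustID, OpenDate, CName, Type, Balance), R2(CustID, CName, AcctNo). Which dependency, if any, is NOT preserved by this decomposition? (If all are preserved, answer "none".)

Check AcctNo → Type: no single fragment contains all of {AcctNo, Type}, and the restricted closure of {AcctNo} across the fragments never reaches {Type}.
Balance → CName is preserved.
CustID, Balance → Type is preserved.
CName → CustID is preserved.
OpenDate → Balance is preserved.
CustID → OpenDate is preserved.

AcctNo → Type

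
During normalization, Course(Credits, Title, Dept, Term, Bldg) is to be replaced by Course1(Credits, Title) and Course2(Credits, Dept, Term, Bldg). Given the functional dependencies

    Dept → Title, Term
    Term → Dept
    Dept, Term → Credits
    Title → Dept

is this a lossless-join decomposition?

Common attributes: Course1 ∩ Course2 = {Credits}.
No dependency enlarges {Credits}, so (Credits)⁺ = {Credits}.
The closure contains neither all of Course1 = {Credits, Title} nor all of Course2 = {Credits, Dept, Term, Bldg}, so the common attributes are not a superkey of either fragment. The join is lossy.

No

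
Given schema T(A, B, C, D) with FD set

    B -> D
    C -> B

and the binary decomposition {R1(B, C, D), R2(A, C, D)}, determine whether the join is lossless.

Common attributes: R1 ∩ R2 = {C, D}.
Closure of {C, D}: C → B applies, adding B. So (C, D)⁺ = {B, C, D}.
This closure contains every attribute of R1, so R1 ∩ R2 → R1. The join is lossless.

Yes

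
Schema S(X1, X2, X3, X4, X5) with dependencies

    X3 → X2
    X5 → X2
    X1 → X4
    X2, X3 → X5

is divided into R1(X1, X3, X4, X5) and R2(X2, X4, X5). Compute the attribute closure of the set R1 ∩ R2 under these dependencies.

X2, X4, X5

R1 ∩ R2 = {X4, X5}.
X5 → X2 applies, adding X2
Closure: {X2, X4, X5}.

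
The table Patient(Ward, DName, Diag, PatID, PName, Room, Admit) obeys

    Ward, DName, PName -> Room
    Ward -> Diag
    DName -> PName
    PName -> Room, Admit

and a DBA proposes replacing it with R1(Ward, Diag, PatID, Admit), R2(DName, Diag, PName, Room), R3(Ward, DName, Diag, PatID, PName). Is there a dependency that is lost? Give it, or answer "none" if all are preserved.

PName -> Room, Admit

Check PName → Room, Admit: no single fragment contains all of {PName, Room, Admit}, and the restricted closure of {PName} across the fragments never reaches {Room, Admit}.
Ward, DName, PName → Room is preserved.
Ward → Diag is preserved.
DName → PName is preserved.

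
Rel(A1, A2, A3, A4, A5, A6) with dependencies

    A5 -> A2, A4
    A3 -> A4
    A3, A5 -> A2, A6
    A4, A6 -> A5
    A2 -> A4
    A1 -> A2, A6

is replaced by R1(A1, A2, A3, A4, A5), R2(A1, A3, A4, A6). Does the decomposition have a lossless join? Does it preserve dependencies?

Lossless test: (A1, A3, A4)⁺ = {A1, A2, A3, A4, A5, A6}, which contains all of one fragment — lossless.
Dependency preservation: the restricted closure of {A3, A5} across the fragments never reaches {A2, A6}, so A3, A5 → A2, A6 cannot be enforced without a join — not preserved.

lossless but not dependency-preserving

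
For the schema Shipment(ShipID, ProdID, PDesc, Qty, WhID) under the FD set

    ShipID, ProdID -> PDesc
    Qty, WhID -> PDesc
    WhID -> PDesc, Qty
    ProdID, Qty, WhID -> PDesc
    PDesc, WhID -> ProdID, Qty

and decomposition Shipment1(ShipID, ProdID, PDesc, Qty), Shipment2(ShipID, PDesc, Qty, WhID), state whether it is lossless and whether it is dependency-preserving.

lossy and not dependency-preserving

Lossless test: (ShipID, PDesc, Qty)⁺ = {ShipID, PDesc, Qty}, which is a superkey of neither fragment — lossy.
Dependency preservation: the restricted closure of {PDesc, WhID} across the fragments never reaches {ProdID, Qty}, so PDesc, WhID → ProdID, Qty cannot be enforced without a join — not preserved.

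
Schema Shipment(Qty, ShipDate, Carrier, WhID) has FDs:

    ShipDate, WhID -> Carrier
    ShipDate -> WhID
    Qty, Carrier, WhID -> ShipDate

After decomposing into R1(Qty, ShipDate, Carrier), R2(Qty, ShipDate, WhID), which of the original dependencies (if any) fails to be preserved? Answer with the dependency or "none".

Qty, Carrier, WhID -> ShipDate

Check Qty, Carrier, WhID → ShipDate: no single fragment contains all of {Qty, ShipDate, Carrier, WhID}, and the restricted closure of {Qty, Carrier, WhID} across the fragments never reaches {ShipDate}.
ShipDate, WhID → Carrier is preserved.
ShipDate → WhID is preserved.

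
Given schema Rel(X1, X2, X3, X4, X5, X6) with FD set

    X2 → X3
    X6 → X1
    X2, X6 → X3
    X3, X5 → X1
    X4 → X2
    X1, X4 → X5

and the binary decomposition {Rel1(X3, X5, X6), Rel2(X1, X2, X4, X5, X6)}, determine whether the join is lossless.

Common attributes: Rel1 ∩ Rel2 = {X5, X6}.
Closure of {X5, X6}: X6 → X1 applies, adding X1. So (X5, X6)⁺ = {X1, X5, X6}.
The closure contains neither all of Rel1 = {X3, X5, X6} nor all of Rel2 = {X1, X2, X4, X5, X6}, so the common attributes are not a superkey of either fragment. The join is lossy.

No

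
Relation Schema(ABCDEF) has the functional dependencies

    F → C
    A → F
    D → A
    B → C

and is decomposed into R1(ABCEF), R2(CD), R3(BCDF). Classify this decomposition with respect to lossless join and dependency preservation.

Lossless test (chase): Rows 2 and 3 agree on D; apply D→A and equate their A entries. Rows 2 and 3 agree on A; apply A→F and equate their F entries. No row becomes fully distinguished — the join is lossy.
Dependency preservation: the restricted closure of {D} across the fragments never reaches {A}, so D → A cannot be enforced without a join — not preserved.

lossy and not dependency-preserving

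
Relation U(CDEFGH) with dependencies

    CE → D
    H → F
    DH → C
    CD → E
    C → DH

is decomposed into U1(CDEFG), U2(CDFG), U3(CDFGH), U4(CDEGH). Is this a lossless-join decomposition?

Yes

Chase test. Columns are CDEFGH; row i has aⱼ where attribute j ∈ Ui, else bᵢⱼ.
Initial tableau (one row per fragment):
  row 1: a1 a2 a3 a4 a5 b16
  row 2: a1 a2 b23 a4 a5 b26
  row 3: a1 a2 b33 a4 a5 a6
  row 4: a1 a2 a3 b44 a5 a6
Rows 3 and 4 agree on H; apply H→F and equate their F entries.
Rows 1 and 2 agree on CD; apply CD→E and equate their E entries.
Rows 1 and 3 agree on CD; apply CD→E and equate their E entries.
Rows 1 and 2 agree on C; apply C→DH and equate their DH entries.
Rows 1 and 3 agree on C; apply C→DH and equate their DH entries.
Row 1 is now all distinguished symbols — the join is lossless.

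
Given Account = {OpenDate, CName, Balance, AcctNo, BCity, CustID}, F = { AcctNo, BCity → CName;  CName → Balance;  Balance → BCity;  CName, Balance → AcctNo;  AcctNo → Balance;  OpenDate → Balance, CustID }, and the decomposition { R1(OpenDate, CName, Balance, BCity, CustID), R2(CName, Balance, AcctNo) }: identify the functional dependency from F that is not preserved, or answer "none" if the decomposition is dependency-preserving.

none

AcctNo, BCity → CName: restricted closure across fragments reaches CName.
CName → Balance lies within R1.
Balance → BCity lies within R1.
CName, Balance → AcctNo lies within R2.
AcctNo → Balance lies within R2.
OpenDate → Balance, CustID lies within R1.
Every dependency is enforceable on the fragments, so the decomposition is dependency-preserving.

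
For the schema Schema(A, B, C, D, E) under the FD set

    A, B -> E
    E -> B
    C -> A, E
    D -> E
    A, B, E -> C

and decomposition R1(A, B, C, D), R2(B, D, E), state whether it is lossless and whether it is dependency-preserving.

lossless but not dependency-preserving

Lossless test: (B, D)⁺ = {B, D, E}, which contains all of one fragment — lossless.
Dependency preservation: the restricted closure of {A, B} across the fragments never reaches {E}, so A, B → E cannot be enforced without a join — not preserved.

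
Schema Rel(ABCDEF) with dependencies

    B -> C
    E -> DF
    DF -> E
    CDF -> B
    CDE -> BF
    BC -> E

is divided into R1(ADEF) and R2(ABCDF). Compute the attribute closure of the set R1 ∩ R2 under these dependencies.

ADEF

R1 ∩ R2 = {ADF}.
DF → E applies, adding E
Closure: {ADEF}.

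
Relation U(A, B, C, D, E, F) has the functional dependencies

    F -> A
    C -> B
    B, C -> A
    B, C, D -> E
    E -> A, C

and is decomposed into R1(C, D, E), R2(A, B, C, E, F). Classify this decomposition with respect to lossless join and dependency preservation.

lossy but dependency-preserving

Lossless test: (C, E)⁺ = {A, B, C, E}, which is a superkey of neither fragment — lossy.
Dependency preservation: B, C, D → E is not contained in any single fragment, but the restricted closure of its left-hand side across the fragments still reaches the right-hand side; the remaining FDs each lie inside some fragment. All dependencies are preserved.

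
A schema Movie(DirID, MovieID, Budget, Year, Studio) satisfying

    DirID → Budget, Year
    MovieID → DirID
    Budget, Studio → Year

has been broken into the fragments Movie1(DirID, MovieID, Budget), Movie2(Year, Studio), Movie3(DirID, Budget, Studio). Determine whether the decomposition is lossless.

Chase test. Columns are DirID, MovieID, Budget, Year, Studio; row i has aⱼ where attribute j ∈ Moviei, else bᵢⱼ.
Initial tableau (one row per fragment):
  row 1: a1 a2 a3 b14 b15
  row 2: b21 b22 b23 a4 a5
  row 3: a1 b32 a3 b34 a5
Rows 1 and 3 agree on DirID; apply DirID→Budget, Year and equate their Budget, Year entries.
No row becomes fully distinguished — the join is lossy.

No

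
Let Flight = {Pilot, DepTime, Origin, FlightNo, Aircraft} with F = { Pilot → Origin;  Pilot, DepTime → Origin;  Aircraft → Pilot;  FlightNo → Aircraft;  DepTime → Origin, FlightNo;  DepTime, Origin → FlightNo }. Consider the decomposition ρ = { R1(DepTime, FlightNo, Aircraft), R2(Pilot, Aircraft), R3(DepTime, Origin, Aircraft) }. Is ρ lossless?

Chase test. Columns are Pilot, DepTime, Origin, FlightNo, Aircraft; row i has aⱼ where attribute j ∈ Ri, else bᵢⱼ.
Initial tableau (one row per fragment):
  row 1: b11 a2 b13 a4 a5
  row 2: a1 b22 b23 b24 a5
  row 3: b31 a2 a3 b34 a5
Rows 1 and 2 agree on Aircraft; apply Aircraft→Pilot and equate their Pilot entries.
Rows 1 and 3 agree on Aircraft; apply Aircraft→Pilot and equate their Pilot entries.
Rows 1 and 3 agree on DepTime; apply DepTime→Origin, FlightNo and equate their Origin, FlightNo entries.
Rows 1 and 2 agree on Pilot; apply Pilot→Origin and equate their Origin entries.
Row 1 is now all distinguished symbols — the join is lossless.

Yes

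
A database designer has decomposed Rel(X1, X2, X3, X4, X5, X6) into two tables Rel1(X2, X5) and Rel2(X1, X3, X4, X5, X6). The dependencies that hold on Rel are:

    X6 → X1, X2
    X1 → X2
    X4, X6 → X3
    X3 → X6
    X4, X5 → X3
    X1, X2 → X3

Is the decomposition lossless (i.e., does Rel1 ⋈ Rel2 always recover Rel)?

Common attributes: Rel1 ∩ Rel2 = {X5}.
No dependency enlarges {X5}, so (X5)⁺ = {X5}.
The closure contains neither all of Rel1 = {X2, X5} nor all of Rel2 = {X1, X3, X4, X5, X6}, so the common attributes are not a superkey of either fragment. The join is lossy.

No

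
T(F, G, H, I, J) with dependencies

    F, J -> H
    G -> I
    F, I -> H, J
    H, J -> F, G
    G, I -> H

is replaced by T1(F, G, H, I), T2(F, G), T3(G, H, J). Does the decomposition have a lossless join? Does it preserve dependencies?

Lossless test (chase): Rows 1 and 2 agree on G; apply G→I and equate their I entries. Rows 1 and 3 agree on G; apply G→I and equate their I entries. Rows 1 and 2 agree on F, I; apply F, I→H, J and equate their H, J entries. No row becomes fully distinguished — the join is lossy.
Dependency preservation: the restricted closure of {F, J} across the fragments never reaches {H}, so F, J → H cannot be enforced without a join — not preserved.

lossy and not dependency-preserving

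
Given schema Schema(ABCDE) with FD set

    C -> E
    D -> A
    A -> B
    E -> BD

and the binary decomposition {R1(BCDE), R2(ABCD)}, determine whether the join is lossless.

Common attributes: R1 ∩ R2 = {BCD}.
Closure of {BCD}: C → E applies, adding E; D → A applies, adding A. So (BCD)⁺ = {ABCDE}.
This closure contains every attribute of R1, so R1 ∩ R2 → R1. The join is lossless.

Yes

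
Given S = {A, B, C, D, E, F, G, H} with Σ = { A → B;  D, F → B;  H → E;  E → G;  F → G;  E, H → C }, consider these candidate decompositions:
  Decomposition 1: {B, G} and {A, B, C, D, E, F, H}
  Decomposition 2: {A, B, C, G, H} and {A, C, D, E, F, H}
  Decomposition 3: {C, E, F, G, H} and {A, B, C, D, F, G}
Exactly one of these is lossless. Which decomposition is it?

Decomposition 1: common = {B}, closure = {B} → lossy.
Decomposition 2: common = {A, C, H}, closure = {A, B, C, E, G, H} → lossless.
Decomposition 3: common = {C, F, G}, closure = {C, F, G} → lossy.

Decomposition 2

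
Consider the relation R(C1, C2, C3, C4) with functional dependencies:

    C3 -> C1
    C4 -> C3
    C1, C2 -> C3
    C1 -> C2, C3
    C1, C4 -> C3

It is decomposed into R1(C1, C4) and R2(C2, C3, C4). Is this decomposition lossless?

Common attributes: R1 ∩ R2 = {C4}.
Closure of {C4}: C4 → C3 applies, adding C3; C3 → C1 applies, adding C1; C1 → C2, C3 applies, adding C2. So (C4)⁺ = {C1, C2, C3, C4}.
This closure contains every attribute of R1, so R1 ∩ R2 → R1. The join is lossless.

Yes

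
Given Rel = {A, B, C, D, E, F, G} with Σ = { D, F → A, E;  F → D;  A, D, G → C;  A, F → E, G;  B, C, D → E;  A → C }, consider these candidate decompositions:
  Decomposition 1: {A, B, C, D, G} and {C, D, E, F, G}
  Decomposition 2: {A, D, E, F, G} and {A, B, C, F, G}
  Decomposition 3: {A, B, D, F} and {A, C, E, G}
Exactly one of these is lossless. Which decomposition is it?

Decomposition 2

Decomposition 1: common = {C, D, G}, closure = {C, D, G} → lossy.
Decomposition 2: common = {A, F, G}, closure = {A, C, D, E, F, G} → lossless.
Decomposition 3: common = {A}, closure = {A, C} → lossy.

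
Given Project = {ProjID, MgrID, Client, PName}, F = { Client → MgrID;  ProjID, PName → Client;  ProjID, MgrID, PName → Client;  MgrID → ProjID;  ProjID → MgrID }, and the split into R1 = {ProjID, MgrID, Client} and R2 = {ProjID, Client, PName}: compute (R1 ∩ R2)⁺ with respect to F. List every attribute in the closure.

R1 ∩ R2 = {ProjID, Client}.
Client → MgrID applies, adding MgrID
Closure: {ProjID, MgrID, Client}.

ProjID, MgrID, Client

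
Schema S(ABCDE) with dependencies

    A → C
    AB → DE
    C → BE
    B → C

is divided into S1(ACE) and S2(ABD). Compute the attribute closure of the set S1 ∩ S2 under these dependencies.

S1 ∩ S2 = {A}.
A → C applies, adding C
C → BE applies, adding BE
AB → DE applies, adding D
Closure: {ABCDE}.

ABCDE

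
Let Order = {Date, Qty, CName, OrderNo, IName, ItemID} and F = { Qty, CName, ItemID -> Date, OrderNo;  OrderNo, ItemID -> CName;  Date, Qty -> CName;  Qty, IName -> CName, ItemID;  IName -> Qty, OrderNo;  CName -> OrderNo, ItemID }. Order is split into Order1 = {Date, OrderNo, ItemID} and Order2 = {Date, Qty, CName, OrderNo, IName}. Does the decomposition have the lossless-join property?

Common attributes: Order1 ∩ Order2 = {Date, OrderNo}.
No dependency enlarges {Date, OrderNo}, so (Date, OrderNo)⁺ = {Date, OrderNo}.
The closure contains neither all of Order1 = {Date, OrderNo, ItemID} nor all of Order2 = {Date, Qty, CName, OrderNo, IName}, so the common attributes are not a superkey of either fragment. The join is lossy.

No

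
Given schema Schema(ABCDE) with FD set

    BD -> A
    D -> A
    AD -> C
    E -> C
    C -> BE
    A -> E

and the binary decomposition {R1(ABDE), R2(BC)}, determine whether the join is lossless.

Common attributes: R1 ∩ R2 = {B}.
No dependency enlarges {B}, so (B)⁺ = {B}.
The closure contains neither all of R1 = {ABDE} nor all of R2 = {BC}, so the common attributes are not a superkey of either fragment. The join is lossy.

No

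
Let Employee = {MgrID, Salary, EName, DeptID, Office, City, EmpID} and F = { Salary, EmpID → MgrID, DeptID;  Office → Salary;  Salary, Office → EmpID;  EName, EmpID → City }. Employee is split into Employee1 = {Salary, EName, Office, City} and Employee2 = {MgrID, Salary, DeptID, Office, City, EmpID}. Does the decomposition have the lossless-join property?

Yes

Common attributes: Employee1 ∩ Employee2 = {Salary, Office, City}.
Closure of {Salary, Office, City}: Salary, Office → EmpID applies, adding EmpID; Salary, EmpID → MgrID, DeptID applies, adding MgrID, DeptID. So (Salary, Office, City)⁺ = {MgrID, Salary, DeptID, Office, City, EmpID}.
This closure contains every attribute of Employee2, so Employee1 ∩ Employee2 → Employee2. The join is lossless.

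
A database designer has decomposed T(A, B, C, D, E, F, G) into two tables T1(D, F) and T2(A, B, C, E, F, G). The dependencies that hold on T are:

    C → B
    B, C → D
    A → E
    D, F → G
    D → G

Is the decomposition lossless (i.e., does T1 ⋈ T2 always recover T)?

No

Common attributes: T1 ∩ T2 = {F}.
No dependency enlarges {F}, so (F)⁺ = {F}.
The closure contains neither all of T1 = {D, F} nor all of T2 = {A, B, C, E, F, G}, so the common attributes are not a superkey of either fragment. The join is lossy.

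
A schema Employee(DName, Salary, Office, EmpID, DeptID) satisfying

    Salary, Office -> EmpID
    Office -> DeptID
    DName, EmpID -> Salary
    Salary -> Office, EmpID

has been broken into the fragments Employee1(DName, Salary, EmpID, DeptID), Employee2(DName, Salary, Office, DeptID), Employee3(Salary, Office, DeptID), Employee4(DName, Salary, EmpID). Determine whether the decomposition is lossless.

Yes

Chase test. Columns are DName, Salary, Office, EmpID, DeptID; row i has aⱼ where attribute j ∈ Employeei, else bᵢⱼ.
Initial tableau (one row per fragment):
  row 1: a1 a2 b13 a4 a5
  row 2: a1 a2 a3 b24 a5
  row 3: b31 a2 a3 b34 a5
  row 4: a1 a2 b43 a4 b45
Rows 2 and 3 agree on Salary, Office; apply Salary, Office→EmpID and equate their EmpID entries.
Rows 1 and 2 agree on Salary; apply Salary→Office, EmpID and equate their Office, EmpID entries.
Rows 1 and 4 agree on Salary; apply Salary→Office, EmpID and equate their Office, EmpID entries.
Rows 1 and 4 agree on Office; apply Office→DeptID and equate their DeptID entries.
Row 1 is now all distinguished symbols — the join is lossless.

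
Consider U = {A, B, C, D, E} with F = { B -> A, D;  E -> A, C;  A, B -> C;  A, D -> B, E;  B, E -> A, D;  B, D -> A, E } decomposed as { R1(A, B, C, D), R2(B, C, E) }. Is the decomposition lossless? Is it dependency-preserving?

lossless but not dependency-preserving

Lossless test: (B, C)⁺ = {A, B, C, D, E}, which contains all of one fragment — lossless.
Dependency preservation: the restricted closure of {E} across the fragments never reaches {A, C}, so E → A, C cannot be enforced without a join — not preserved.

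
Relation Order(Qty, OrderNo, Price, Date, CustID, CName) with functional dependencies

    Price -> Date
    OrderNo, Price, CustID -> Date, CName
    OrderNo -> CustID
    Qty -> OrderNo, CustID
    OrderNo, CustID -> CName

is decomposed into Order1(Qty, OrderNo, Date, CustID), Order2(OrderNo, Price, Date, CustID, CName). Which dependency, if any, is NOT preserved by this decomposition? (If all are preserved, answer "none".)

Price → Date lies within Order2.
OrderNo, Price, CustID → Date, CName lies within Order2.
OrderNo → CustID lies within Order1.
Qty → OrderNo, CustID lies within Order1.
OrderNo, CustID → CName lies within Order2.
Every dependency is enforceable on the fragments, so the decomposition is dependency-preserving.

none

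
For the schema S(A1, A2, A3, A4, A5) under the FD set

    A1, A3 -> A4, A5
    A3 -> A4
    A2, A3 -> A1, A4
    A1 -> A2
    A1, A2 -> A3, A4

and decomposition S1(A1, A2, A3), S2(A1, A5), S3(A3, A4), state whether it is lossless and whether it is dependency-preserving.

lossless and dependency-preserving

Lossless test (chase): Rows 1 and 3 agree on A3; apply A3→A4 and equate their A4 entries. Rows 1 and 2 agree on A1; apply A1→A2 and equate their A2 entries. Rows 1 and 2 agree on A1, A2; apply A1, A2→A3, A4 and equate their A3, A4 entries. Rows 1 and 2 agree on A1, A3; apply A1, A3→A4, A5 and equate their A4, A5 entries. Row 1 is now all distinguished symbols — the join is lossless.
Dependency preservation: A1, A3 → A4, A5; A2, A3 → A1, A4; A1, A2 → A3, A4 are not contained in any single fragment, but the restricted closure of each left-hand side across the fragments still reaches the right-hand side; the remaining FDs each lie inside some fragment. All dependencies are preserved.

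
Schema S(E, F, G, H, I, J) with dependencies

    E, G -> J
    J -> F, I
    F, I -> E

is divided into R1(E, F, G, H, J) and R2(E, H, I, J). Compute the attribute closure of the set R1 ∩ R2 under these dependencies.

R1 ∩ R2 = {E, H, J}.
J → F, I applies, adding F, I
Closure: {E, F, H, I, J}.

E, F, H, I, J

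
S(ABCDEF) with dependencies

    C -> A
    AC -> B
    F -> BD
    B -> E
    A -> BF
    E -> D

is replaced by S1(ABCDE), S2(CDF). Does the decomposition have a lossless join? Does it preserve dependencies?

Lossless test: (CD)⁺ = {ABCDEF}, which contains all of one fragment — lossless.
Dependency preservation: the restricted closure of {F} across the fragments never reaches {BD}, so F → BD cannot be enforced without a join — not preserved.

lossless but not dependency-preserving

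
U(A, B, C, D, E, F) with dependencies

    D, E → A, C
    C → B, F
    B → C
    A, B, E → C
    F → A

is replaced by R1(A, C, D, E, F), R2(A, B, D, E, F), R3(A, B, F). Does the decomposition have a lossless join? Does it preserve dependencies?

lossless but not dependency-preserving

Lossless test (chase): Rows 1 and 2 agree on D, E; apply D, E→A, C and equate their A, C entries. Rows 1 and 2 agree on C; apply C→B, F and equate their B, F entries. Rows 1 and 3 agree on B; apply B→C and equate their C entries. Row 1 is now all distinguished symbols — the join is lossless.
Dependency preservation: the restricted closure of {C} across the fragments never reaches {B, F}, so C → B, F cannot be enforced without a join — not preserved.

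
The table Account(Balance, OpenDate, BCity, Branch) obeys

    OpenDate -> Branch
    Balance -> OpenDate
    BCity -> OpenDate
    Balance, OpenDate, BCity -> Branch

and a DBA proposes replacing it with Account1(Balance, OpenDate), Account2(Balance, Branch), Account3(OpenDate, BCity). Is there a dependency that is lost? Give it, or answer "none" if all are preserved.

Check OpenDate → Branch: no single fragment contains all of {OpenDate, Branch}, and the restricted closure of {OpenDate} across the fragments never reaches {Branch}.
Balance → OpenDate is preserved.
BCity → OpenDate is preserved.
Balance, OpenDate, BCity → Branch is preserved.

OpenDate -> Branch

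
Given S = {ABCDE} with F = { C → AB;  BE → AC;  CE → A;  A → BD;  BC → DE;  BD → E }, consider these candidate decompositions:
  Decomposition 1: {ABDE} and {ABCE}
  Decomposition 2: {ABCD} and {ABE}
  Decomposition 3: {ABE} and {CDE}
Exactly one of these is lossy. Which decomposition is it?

Decomposition 3

Decomposition 1: common = {ABE}, closure = {ABCDE} → lossless.
Decomposition 2: common = {AB}, closure = {ABCDE} → lossless.
Decomposition 3: common = {E}, closure = {E} → lossy.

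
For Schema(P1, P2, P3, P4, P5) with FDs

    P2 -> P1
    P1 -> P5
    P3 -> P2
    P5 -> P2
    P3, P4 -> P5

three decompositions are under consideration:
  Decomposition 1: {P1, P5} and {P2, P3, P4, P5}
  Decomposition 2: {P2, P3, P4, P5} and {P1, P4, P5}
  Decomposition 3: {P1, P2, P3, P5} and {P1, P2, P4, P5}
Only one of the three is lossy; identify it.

Decomposition 3

Decomposition 1: common = {P5}, closure = {P1, P2, P5} → lossless.
Decomposition 2: common = {P4, P5}, closure = {P1, P2, P4, P5} → lossless.
Decomposition 3: common = {P1, P2, P5}, closure = {P1, P2, P5} → lossy.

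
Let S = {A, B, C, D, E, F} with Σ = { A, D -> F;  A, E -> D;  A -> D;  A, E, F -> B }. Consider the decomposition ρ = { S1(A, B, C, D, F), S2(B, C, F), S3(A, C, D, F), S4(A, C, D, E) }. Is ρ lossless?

No

Chase test. Columns are A, B, C, D, E, F; row i has aⱼ where attribute j ∈ Si, else bᵢⱼ.
Initial tableau (one row per fragment):
  row 1: a1 a2 a3 a4 b15 a6
  row 2: b21 a2 a3 b24 b25 a6
  row 3: a1 b32 a3 a4 b35 a6
  row 4: a1 b42 a3 a4 a5 b46
Rows 1 and 4 agree on A, D; apply A, D→F and equate their F entries.
No row becomes fully distinguished — the join is lossy.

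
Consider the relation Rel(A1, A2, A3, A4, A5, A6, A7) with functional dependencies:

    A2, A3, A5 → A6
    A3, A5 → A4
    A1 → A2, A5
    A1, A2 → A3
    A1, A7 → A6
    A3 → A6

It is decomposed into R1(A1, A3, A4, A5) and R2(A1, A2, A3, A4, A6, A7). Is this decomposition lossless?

Yes

Common attributes: R1 ∩ R2 = {A1, A3, A4}.
Closure of {A1, A3, A4}: A1 → A2, A5 applies, adding A2, A5; A3 → A6 applies, adding A6. So (A1, A3, A4)⁺ = {A1, A2, A3, A4, A5, A6}.
This closure contains every attribute of R1, so R1 ∩ R2 → R1. The join is lossless.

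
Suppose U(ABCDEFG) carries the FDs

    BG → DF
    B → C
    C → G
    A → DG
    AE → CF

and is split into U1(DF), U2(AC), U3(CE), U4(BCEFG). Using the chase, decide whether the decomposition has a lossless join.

Chase test. Columns are ABCDEFG; row i has aⱼ where attribute j ∈ Ui, else bᵢⱼ.
Initial tableau (one row per fragment):
  row 1: b11 b12 b13 a4 b15 a6 b17
  row 2: a1 b22 a3 b24 b25 b26 b27
  row 3: b31 b32 a3 b34 a5 b36 b37
  row 4: b41 a2 a3 b44 a5 a6 a7
Rows 2 and 3 agree on C; apply C→G and equate their G entries.
Rows 2 and 4 agree on C; apply C→G and equate their G entries.
No row becomes fully distinguished — the join is lossy.

No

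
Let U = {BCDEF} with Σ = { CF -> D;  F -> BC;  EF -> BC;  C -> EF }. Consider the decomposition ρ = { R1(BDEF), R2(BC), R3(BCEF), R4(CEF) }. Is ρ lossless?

Chase test. Columns are BCDEF; row i has aⱼ where attribute j ∈ Ri, else bᵢⱼ.
Initial tableau (one row per fragment):
  row 1: a1 b12 a3 a4 a5
  row 2: a1 a2 b23 b24 b25
  row 3: a1 a2 b33 a4 a5
  row 4: b41 a2 b43 a4 a5
Rows 3 and 4 agree on CF; apply CF→D and equate their D entries.
Rows 1 and 3 agree on F; apply F→BC and equate their BC entries.
Rows 1 and 4 agree on F; apply F→BC and equate their BC entries.
Rows 1 and 2 agree on C; apply C→EF and equate their EF entries.
Rows 1 and 2 agree on CF; apply CF→D and equate their D entries.
Rows 1 and 3 agree on CF; apply CF→D and equate their D entries.
Row 1 is now all distinguished symbols — the join is lossless.

Yes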